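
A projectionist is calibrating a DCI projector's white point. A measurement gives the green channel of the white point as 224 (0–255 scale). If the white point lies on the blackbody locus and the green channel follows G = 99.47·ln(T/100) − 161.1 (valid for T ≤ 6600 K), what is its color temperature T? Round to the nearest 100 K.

4800 K

ln t = (224 + 161.1) / 99.47 = 3.8715.
t = e^3.8715 = 48.015.
T = 100·t = 4802 K → 4800 K to the nearest 100 K.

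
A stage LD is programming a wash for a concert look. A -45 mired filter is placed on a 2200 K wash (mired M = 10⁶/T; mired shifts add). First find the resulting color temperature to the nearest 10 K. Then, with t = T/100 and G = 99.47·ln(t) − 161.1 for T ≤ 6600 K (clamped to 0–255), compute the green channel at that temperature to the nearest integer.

M_in = 10⁶/2200 = 454.55; M_out = 454.55 + (-45) = 409.55.
T_out = 10⁶/409.55 = 2441.7 K → 2440 K; t = 24.4.
G = 99.47·ln 24.4 − 161.1 = 99.47·3.1946 − 161.1 = 156.665.
Rounded: 157.

157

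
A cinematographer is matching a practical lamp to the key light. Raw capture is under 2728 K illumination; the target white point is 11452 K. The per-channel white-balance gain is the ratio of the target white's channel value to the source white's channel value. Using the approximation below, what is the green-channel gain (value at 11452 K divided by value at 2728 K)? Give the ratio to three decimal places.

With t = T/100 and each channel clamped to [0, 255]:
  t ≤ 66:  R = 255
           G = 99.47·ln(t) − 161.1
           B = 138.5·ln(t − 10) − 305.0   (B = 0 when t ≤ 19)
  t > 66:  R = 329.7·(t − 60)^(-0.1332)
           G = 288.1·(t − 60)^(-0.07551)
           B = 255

At 2728 K (t = 27.28):
  G = 99.47·ln 27.28 − 161.1 = 99.47·3.3062 − 161.1 = 167.763.
At 11452 K (t = 114.52):
  G = 288.1·(114.52 − 60)^(-0.07551) = 288.1·54.52^(-0.07551) = 288.1·0.73939 = 213.018.
Gain = 213.018 / 167.763 = 1.2698 → 1.270.

1.270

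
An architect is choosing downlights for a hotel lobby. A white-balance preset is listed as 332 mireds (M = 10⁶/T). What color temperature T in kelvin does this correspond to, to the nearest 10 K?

3010 K

T = 10⁶ / 332 = 3012.05 K → 3010 K.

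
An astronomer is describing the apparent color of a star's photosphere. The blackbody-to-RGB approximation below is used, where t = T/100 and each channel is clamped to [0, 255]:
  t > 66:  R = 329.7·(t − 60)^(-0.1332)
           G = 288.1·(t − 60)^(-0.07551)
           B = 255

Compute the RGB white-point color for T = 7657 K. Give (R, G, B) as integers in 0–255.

(227, 233, 255)

t = 7657/100 = 76.57; the t > 66 branch applies.
R = 329.7·(76.57 − 60)^(-0.1332) = 329.7·16.57^(-0.1332) = 329.7·0.68800 = 226.832.
G = 288.1·(76.57 − 60)^(-0.07551) = 288.1·16.57^(-0.07551) = 288.1·0.80896 = 233.062.
B = 255 by definition for t > 66.
Rounded: (227, 233, 255).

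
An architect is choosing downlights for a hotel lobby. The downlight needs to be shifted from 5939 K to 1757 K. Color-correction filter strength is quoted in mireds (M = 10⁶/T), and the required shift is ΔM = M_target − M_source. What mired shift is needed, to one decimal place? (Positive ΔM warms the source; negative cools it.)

M_source = 10⁶/5939 = 168.379; M_target = 10⁶/1757 = 569.152.
ΔM = 569.152 − 168.379 = 400.773 → +400.8 mireds, a warming shift.

+400.8 mireds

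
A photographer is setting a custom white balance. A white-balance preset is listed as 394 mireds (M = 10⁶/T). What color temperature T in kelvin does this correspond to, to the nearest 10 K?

2540 K

T = 10⁶ / 394 = 2538.07 K → 2540 K.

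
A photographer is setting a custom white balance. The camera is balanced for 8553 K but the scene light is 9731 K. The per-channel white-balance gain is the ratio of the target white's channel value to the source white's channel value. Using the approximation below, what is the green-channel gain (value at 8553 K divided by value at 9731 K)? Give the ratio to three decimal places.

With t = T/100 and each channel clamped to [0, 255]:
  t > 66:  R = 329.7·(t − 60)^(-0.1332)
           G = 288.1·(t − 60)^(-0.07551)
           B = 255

At 9731 K (t = 97.31):
  G = 288.1·(97.31 − 60)^(-0.07551) = 288.1·37.31^(-0.07551) = 288.1·0.76087 = 219.207.
At 8553 K (t = 85.53):
  G = 288.1·(85.53 − 60)^(-0.07551) = 288.1·25.53^(-0.07551) = 288.1·0.78299 = 225.578.
Gain = 225.578 / 219.207 = 1.0291 → 1.029.

1.029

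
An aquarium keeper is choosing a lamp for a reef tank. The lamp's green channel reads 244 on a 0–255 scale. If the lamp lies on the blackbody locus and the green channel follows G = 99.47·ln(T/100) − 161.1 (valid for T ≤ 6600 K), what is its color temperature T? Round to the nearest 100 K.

5900 K

ln t = (244 + 161.1) / 99.47 = 4.0726.
t = e^4.0726 = 58.709.
T = 100·t = 5871 K → 5900 K to the nearest 100 K.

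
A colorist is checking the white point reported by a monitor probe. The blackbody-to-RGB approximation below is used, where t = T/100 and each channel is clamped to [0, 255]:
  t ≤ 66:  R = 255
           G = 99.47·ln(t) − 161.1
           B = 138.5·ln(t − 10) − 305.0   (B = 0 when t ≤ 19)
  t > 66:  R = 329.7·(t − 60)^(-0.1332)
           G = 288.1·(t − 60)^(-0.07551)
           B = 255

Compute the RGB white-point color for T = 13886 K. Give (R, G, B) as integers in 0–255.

(184, 207, 255)

t = 13886/100 = 138.86; the t > 66 branch applies.
R = 329.7·(138.86 − 60)^(-0.1332) = 329.7·78.86^(-0.1332) = 329.7·0.55891 = 184.271.
G = 288.1·(138.86 − 60)^(-0.07551) = 288.1·78.86^(-0.07551) = 288.1·0.71907 = 207.163.
B = 255 by definition for t > 66.
Rounded: (184, 207, 255).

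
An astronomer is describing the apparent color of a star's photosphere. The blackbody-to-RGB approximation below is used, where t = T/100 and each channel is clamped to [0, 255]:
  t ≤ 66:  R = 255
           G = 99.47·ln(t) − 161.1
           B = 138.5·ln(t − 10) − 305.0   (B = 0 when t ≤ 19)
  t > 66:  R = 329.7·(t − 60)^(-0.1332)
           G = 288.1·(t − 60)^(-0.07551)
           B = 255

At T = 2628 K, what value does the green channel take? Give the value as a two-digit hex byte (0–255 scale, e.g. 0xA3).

t = 2628/100 = 26.28; the t ≤ 66 branch applies.
G = 99.47·ln 26.28 − 161.1 = 99.47·3.2688 − 161.1 = 164.048.
Rounded: 164; in hex, 0xA4.

0xA4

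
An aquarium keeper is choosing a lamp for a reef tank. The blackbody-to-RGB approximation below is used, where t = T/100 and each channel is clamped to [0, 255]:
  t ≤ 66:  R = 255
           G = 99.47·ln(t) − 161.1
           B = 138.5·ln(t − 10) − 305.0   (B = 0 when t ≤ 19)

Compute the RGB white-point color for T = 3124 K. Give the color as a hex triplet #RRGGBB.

#FFB576

t = 3124/100 = 31.24; the t ≤ 66 branch applies.
R = 255 by definition for t ≤ 66.
G = 99.47·ln 31.24 − 161.1 = 99.47·3.4417 − 161.1 = 181.246.
B = 138.5·ln(31.24 − 10) − 305.0 = 138.5·ln 21.24 − 305.0 = 138.5·3.0559 − 305.0 = 118.240.
Rounded: (255, 181, 118).
In hex: #FFB576.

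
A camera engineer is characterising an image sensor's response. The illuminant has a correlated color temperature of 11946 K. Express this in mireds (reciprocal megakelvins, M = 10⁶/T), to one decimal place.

M = 10⁶ / 11946 = 83.710 → 83.7 mireds.

83.7 mireds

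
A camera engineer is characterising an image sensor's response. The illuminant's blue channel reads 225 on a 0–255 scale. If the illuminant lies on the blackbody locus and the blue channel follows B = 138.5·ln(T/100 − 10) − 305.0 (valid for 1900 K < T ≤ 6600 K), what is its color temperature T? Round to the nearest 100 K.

5600 K

ln(t − 10) = (225 + 305.0) / 138.5 = 3.8267.
t − 10 = e^3.8267 = 45.911, so t = 55.911.
T = 100·t = 5591 K → 5600 K to the nearest 100 K.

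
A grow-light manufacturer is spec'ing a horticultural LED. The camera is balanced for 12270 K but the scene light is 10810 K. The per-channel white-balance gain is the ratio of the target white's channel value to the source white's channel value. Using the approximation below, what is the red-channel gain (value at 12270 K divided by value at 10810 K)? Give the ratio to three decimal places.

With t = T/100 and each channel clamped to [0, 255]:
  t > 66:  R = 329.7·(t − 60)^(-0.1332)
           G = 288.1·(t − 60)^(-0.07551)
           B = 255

At 10810 K (t = 108.1):
  R = 329.7·(108.1 − 60)^(-0.1332) = 329.7·48.1^(-0.1332) = 329.7·0.59695 = 196.815.
At 12270 K (t = 122.7):
  R = 329.7·(122.7 − 60)^(-0.1332) = 329.7·62.7^(-0.1332) = 329.7·0.57624 = 189.987.
Gain = 189.987 / 196.815 = 0.9653 → 0.965.

0.965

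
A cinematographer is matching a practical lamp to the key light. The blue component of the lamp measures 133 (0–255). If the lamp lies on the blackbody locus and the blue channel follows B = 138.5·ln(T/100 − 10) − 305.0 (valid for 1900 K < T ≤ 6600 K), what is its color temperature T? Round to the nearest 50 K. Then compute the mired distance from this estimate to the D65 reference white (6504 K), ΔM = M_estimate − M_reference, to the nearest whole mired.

ln(t − 10) = (133 + 305.0) / 138.5 = 3.1625.
t − 10 = e^3.1625 = 23.629, so t = 33.629.
T = 100·t = 3363 K → 3350 K to the nearest 50 K.
M_estimate = 10⁶/3350 = 298.51; M_reference = 10⁶/6504 = 153.75.
ΔM = 298.51 − 153.75 = 144.76 → +145 mireds.

+145 mireds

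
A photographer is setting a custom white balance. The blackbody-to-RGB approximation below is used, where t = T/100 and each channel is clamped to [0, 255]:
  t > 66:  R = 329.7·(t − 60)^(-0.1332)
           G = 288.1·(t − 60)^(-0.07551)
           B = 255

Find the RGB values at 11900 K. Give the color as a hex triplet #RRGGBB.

#C0D4FF

t = 11900/100 = 119; the t > 66 branch applies.
R = 329.7·(119 − 60)^(-0.1332) = 329.7·59^(-0.1332) = 329.7·0.58093 = 191.532.
G = 288.1·(119 − 60)^(-0.07551) = 288.1·59^(-0.07551) = 288.1·0.73499 = 211.751.
B = 255 by definition for t > 66.
Rounded: (192, 212, 255).
In hex: #C0D4FF.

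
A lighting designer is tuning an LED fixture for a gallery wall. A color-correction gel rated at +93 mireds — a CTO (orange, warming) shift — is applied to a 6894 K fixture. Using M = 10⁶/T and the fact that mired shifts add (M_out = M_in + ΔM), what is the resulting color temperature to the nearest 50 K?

M_in = 10⁶/6894 = 145.05 mireds.
M_out = 145.05 + (+93) = 238.05 mireds.
T_out = 10⁶/238.05 = 4200.7 K → 4200 K.

4200 K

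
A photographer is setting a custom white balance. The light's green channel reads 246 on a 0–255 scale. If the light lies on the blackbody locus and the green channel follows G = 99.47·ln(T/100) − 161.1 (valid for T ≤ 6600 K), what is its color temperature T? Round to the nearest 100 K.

ln t = (246 + 161.1) / 99.47 = 4.0927.
t = e^4.0927 = 59.901.
T = 100·t = 5990 K → 6000 K to the nearest 100 K.

6000 K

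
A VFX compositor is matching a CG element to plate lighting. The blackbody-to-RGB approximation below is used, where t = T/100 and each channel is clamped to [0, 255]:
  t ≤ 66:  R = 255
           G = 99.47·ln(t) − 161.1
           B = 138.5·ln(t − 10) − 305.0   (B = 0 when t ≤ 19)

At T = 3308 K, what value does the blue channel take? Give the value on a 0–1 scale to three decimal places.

0.509

t = 3308/100 = 33.08; the t ≤ 66 branch applies.
B = 138.5·ln(33.08 − 10) − 305.0 = 138.5·ln 23.08 − 305.0 = 138.5·3.1390 − 305.0 = 129.747.
On a 0–1 scale: 129.747/255 = 0.5088 → 0.509.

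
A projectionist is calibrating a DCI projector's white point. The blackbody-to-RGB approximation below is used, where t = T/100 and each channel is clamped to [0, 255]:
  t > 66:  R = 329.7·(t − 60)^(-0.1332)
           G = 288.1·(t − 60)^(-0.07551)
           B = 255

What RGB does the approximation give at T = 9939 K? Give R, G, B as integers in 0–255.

R=202, G=218, B=255

t = 9939/100 = 99.39; the t > 66 branch applies.
R = 329.7·(99.39 − 60)^(-0.1332) = 329.7·39.39^(-0.1332) = 329.7·0.61305 = 202.122.
G = 288.1·(99.39 − 60)^(-0.07551) = 288.1·39.39^(-0.07551) = 288.1·0.75776 = 218.311.
B = 255 by definition for t > 66.
Rounded: (202, 218, 255).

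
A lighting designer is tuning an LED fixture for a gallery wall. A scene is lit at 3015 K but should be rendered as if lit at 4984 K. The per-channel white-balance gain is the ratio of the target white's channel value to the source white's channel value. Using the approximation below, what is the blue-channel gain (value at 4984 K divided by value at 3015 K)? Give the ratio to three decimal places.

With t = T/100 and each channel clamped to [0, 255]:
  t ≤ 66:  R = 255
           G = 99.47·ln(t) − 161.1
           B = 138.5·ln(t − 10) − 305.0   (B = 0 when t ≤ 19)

At 3015 K (t = 30.15):
  B = 138.5·ln(30.15 − 10) − 305.0 = 138.5·ln 20.15 − 305.0 = 138.5·3.0032 − 305.0 = 110.944.
At 4984 K (t = 49.84):
  B = 138.5·ln(49.84 − 10) − 305.0 = 138.5·ln 39.84 − 305.0 = 138.5·3.6849 − 305.0 = 205.355.
Gain = 205.355 / 110.944 = 1.8510 → 1.851.

1.851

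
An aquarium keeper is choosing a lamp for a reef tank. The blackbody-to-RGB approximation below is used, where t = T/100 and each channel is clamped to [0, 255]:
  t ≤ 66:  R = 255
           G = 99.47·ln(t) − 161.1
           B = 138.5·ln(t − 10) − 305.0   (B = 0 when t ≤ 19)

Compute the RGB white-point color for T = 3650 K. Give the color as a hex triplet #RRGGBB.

#FFC595

t = 3650/100 = 36.5; the t ≤ 66 branch applies.
R = 255 by definition for t ≤ 66.
G = 99.47·ln 36.5 − 161.1 = 99.47·3.5973 − 161.1 = 196.725.
B = 138.5·ln(36.5 − 10) − 305.0 = 138.5·ln 26.5 − 305.0 = 138.5·3.2771 − 305.0 = 148.885.
Rounded: (255, 197, 149).
In hex: #FFC595.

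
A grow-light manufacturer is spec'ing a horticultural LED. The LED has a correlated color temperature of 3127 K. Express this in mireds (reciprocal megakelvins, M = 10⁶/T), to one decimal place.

319.8 mireds

M = 10⁶ / 3127 = 319.795 → 319.8 mireds.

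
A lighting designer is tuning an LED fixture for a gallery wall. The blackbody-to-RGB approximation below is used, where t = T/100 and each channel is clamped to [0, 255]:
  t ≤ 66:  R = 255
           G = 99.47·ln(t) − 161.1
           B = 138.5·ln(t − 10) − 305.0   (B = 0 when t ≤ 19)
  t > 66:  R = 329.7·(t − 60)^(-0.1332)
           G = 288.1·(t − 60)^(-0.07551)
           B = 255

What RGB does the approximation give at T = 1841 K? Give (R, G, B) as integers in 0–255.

(255, 129, 0)

t = 1841/100 = 18.41; the t ≤ 66 branch applies.
R = 255 by definition for t ≤ 66.
G = 99.47·ln 18.41 − 161.1 = 99.47·2.9129 − 161.1 = 128.646.
t = 18.41 ≤ 19, so B = 0.
Rounded: (255, 129, 0).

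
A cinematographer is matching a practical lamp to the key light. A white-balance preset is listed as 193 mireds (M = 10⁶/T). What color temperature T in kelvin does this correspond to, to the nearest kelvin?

T = 10⁶ / 193 = 5181.35 K → 5181 K.

5181 K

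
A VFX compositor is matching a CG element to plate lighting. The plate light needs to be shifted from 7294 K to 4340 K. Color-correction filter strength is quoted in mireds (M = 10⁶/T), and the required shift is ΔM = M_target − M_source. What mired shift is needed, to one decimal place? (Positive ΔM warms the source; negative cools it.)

+93.3 mireds

M_source = 10⁶/7294 = 137.099; M_target = 10⁶/4340 = 230.415.
ΔM = 230.415 − 137.099 = 93.316 → +93.3 mireds, a warming shift.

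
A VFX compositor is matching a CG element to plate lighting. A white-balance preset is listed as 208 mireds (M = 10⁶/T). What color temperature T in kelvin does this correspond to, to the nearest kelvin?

4808 K

T = 10⁶ / 208 = 4807.69 K → 4808 K.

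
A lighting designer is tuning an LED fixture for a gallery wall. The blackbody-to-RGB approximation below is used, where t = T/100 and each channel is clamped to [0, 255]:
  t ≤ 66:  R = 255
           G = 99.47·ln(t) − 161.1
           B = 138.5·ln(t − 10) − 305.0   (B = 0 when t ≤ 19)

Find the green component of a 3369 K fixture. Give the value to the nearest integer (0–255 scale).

t = 3369/100 = 33.69; the t ≤ 66 branch applies.
G = 99.47·ln 33.69 − 161.1 = 99.47·3.5172 − 161.1 = 188.756.
Rounded: 189.

189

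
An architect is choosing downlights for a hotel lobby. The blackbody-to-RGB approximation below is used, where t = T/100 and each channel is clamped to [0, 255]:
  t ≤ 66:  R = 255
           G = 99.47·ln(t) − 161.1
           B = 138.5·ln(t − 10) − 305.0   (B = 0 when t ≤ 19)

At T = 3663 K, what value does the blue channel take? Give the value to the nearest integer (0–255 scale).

150

t = 3663/100 = 36.63; the t ≤ 66 branch applies.
B = 138.5·ln(36.63 − 10) − 305.0 = 138.5·ln 26.63 − 305.0 = 138.5·3.2820 − 305.0 = 149.562.
Rounded: 150.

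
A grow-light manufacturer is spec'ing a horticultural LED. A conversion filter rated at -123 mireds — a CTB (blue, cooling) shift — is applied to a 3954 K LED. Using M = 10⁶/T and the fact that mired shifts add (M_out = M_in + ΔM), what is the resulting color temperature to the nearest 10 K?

M_in = 10⁶/3954 = 252.91 mireds.
M_out = 252.91 + (-123) = 129.91 mireds.
T_out = 10⁶/129.91 = 7697.7 K → 7700 K.

7700 K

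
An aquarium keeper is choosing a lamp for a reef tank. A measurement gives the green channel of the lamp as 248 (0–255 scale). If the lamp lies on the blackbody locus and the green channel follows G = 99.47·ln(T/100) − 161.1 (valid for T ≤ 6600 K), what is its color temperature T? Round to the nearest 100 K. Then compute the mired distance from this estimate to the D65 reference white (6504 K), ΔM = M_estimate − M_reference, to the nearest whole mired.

ln t = (248 + 161.1) / 99.47 = 4.1128.
t = e^4.1128 = 61.117.
T = 100·t = 6112 K → 6100 K to the nearest 100 K.
M_estimate = 10⁶/6100 = 163.93; M_reference = 10⁶/6504 = 153.75.
ΔM = 163.93 − 153.75 = 10.18 → +10 mireds.

+10 mireds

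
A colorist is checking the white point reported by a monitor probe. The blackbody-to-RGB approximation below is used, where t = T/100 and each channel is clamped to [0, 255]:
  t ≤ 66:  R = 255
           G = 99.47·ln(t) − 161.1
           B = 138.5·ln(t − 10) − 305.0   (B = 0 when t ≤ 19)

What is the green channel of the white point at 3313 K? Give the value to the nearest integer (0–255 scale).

187

t = 3313/100 = 33.13; the t ≤ 66 branch applies.
G = 99.47·ln 33.13 − 161.1 = 99.47·3.5004 − 161.1 = 187.089.
Rounded: 187.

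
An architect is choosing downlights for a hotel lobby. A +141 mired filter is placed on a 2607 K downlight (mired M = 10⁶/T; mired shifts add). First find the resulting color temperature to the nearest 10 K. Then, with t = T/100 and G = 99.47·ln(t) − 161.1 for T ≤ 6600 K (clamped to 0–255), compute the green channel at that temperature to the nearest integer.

132

M_in = 10⁶/2607 = 383.58; M_out = 383.58 + (+141) = 524.58.
T_out = 10⁶/524.58 = 1906.3 K → 1910 K; t = 19.1.
G = 99.47·ln 19.1 − 161.1 = 99.47·2.9497 − 161.1 = 132.305.
Rounded: 132.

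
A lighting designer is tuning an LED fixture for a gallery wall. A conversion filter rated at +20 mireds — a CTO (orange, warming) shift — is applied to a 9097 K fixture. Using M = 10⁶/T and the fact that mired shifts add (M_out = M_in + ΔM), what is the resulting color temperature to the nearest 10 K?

M_in = 10⁶/9097 = 109.93 mireds.
M_out = 109.93 + (+20) = 129.93 mireds.
T_out = 10⁶/129.93 = 7696.7 K → 7700 K.

7700 K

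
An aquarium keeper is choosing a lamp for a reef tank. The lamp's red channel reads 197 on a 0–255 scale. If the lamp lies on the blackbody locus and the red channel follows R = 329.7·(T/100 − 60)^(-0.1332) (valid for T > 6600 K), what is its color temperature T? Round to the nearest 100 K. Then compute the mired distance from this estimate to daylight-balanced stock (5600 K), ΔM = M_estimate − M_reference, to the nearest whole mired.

(t − 60)^(-0.1332) = 197/329.7 = 0.59751.
t − 60 = 0.59751^(1/-0.1332) = 0.59751^(-7.508) = 47.761, so t = 107.761.
T = 100·t = 10776 K → 10800 K to the nearest 100 K.
M_estimate = 10⁶/10800 = 92.59; M_reference = 10⁶/5600 = 178.57.
ΔM = 92.59 − 178.57 = -85.98 → -86 mireds.

-86 mireds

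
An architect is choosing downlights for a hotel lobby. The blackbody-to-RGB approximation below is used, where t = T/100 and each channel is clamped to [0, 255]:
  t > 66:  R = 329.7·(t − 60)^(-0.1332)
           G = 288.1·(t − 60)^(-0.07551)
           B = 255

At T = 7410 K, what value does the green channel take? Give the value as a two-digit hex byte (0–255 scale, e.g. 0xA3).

0xEC

t = 7410/100 = 74.1; the t > 66 branch applies.
G = 288.1·(74.1 − 60)^(-0.07551) = 288.1·14.1^(-0.07551) = 288.1·0.81888 = 235.921.
Rounded: 236; in hex, 0xEC.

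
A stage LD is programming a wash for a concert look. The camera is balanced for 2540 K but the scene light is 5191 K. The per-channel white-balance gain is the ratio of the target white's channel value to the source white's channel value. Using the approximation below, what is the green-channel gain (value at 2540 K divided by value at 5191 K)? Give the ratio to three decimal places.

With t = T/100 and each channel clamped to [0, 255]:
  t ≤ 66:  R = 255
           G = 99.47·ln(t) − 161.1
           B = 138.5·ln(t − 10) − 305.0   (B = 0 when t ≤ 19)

0.693

At 5191 K (t = 51.91):
  G = 99.47·ln 51.91 − 161.1 = 99.47·3.9495 − 161.1 = 231.758.
At 2540 K (t = 25.4):
  G = 99.47·ln 25.4 − 161.1 = 99.47·3.2347 − 161.1 = 160.661.
Gain = 160.661 / 231.758 = 0.6932 → 0.693.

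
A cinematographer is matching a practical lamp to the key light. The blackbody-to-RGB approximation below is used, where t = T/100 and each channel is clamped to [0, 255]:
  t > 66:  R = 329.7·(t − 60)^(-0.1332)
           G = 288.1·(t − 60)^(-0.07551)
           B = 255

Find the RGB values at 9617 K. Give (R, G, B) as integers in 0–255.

t = 9617/100 = 96.17; the t > 66 branch applies.
R = 329.7·(96.17 − 60)^(-0.1332) = 329.7·36.17^(-0.1332) = 329.7·0.62005 = 204.431.
G = 288.1·(96.17 − 60)^(-0.07551) = 288.1·36.17^(-0.07551) = 288.1·0.76266 = 219.721.
B = 255 by definition for t > 66.
Rounded: (204, 220, 255).

(204, 220, 255)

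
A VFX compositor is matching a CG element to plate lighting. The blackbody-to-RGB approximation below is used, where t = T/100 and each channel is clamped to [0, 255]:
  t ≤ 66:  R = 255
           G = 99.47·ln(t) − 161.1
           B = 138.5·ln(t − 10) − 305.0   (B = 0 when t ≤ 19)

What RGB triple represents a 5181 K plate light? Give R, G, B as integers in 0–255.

t = 5181/100 = 51.81; the t ≤ 66 branch applies.
R = 255 by definition for t ≤ 66.
G = 99.47·ln 51.81 − 161.1 = 99.47·3.9476 − 161.1 = 231.566.
B = 138.5·ln(51.81 − 10) − 305.0 = 138.5·ln 41.81 − 305.0 = 138.5·3.7331 − 305.0 = 212.039.
Rounded: (255, 232, 212).

R=255, G=232, B=212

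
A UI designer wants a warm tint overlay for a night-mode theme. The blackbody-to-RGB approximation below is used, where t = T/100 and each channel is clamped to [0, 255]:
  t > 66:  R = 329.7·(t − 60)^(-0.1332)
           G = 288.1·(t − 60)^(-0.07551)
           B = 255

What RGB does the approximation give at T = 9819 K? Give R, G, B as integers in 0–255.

t = 9819/100 = 98.19; the t > 66 branch applies.
R = 329.7·(98.19 − 60)^(-0.1332) = 329.7·38.19^(-0.1332) = 329.7·0.61558 = 202.957.
G = 288.1·(98.19 − 60)^(-0.07551) = 288.1·38.19^(-0.07551) = 288.1·0.75953 = 218.822.
B = 255 by definition for t > 66.
Rounded: (203, 219, 255).

R=203, G=219, B=255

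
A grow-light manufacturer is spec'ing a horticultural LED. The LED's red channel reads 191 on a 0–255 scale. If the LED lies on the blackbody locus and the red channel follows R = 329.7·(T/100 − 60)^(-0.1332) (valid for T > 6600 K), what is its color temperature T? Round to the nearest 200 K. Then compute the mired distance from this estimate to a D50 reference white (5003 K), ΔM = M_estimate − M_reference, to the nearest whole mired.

-117 mireds

(t − 60)^(-0.1332) = 191/329.7 = 0.57931.
t − 60 = 0.57931^(1/-0.1332) = 0.57931^(-7.508) = 60.245, so t = 120.245.
T = 100·t = 12025 K → 12000 K to the nearest 200 K.
M_estimate = 10⁶/12000 = 83.33; M_reference = 10⁶/5003 = 199.88.
ΔM = 83.33 − 199.88 = -116.55 → -117 mireds.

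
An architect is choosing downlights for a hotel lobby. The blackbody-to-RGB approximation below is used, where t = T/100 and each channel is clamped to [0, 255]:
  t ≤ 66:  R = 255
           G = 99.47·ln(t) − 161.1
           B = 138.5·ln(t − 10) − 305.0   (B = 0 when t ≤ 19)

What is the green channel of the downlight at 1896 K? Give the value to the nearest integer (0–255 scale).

132

t = 1896/100 = 18.96; the t ≤ 66 branch applies.
G = 99.47·ln 18.96 − 161.1 = 99.47·2.9423 − 161.1 = 131.574.
Rounded: 132.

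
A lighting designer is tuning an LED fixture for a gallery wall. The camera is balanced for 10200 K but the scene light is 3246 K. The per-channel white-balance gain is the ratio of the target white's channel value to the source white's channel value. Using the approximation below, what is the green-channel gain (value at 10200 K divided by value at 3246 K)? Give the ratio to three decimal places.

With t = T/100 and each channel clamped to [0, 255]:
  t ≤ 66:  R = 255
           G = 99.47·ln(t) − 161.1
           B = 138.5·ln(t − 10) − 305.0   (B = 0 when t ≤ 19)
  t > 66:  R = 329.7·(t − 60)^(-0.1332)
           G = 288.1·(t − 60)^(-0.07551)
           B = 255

1.174

At 3246 K (t = 32.46):
  G = 99.47·ln 32.46 − 161.1 = 99.47·3.4800 − 161.1 = 185.056.
At 10200 K (t = 102):
  G = 288.1·(102 − 60)^(-0.07551) = 288.1·42^(-0.07551) = 288.1·0.75410 = 217.256.
Gain = 217.256 / 185.056 = 1.1740 → 1.174.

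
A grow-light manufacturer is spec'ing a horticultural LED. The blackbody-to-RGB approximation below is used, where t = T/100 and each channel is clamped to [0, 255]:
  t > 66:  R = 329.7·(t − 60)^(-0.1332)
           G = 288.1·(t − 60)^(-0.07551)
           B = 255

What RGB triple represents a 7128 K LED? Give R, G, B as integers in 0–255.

R=239, G=240, B=255

t = 7128/100 = 71.28; the t > 66 branch applies.
R = 329.7·(71.28 − 60)^(-0.1332) = 329.7·11.28^(-0.1332) = 329.7·0.72416 = 238.754.
G = 288.1·(71.28 − 60)^(-0.07551) = 288.1·11.28^(-0.07551) = 288.1·0.83280 = 239.929.
B = 255 by definition for t > 66.
Rounded: (239, 240, 255).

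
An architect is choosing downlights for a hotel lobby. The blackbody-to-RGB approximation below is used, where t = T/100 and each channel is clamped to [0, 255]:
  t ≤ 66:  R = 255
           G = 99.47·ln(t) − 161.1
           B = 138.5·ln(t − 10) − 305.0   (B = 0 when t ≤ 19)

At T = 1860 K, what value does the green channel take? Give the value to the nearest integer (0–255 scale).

t = 1860/100 = 18.6; the t ≤ 66 branch applies.
G = 99.47·ln 18.6 − 161.1 = 99.47·2.9232 − 161.1 = 129.667.
Rounded: 130.

130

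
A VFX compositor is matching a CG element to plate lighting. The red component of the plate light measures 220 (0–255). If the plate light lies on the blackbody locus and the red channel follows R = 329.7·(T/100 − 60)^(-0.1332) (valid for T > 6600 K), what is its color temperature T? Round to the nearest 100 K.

8100 K

(t − 60)^(-0.1332) = 220/329.7 = 0.66727.
t − 60 = 0.66727^(1/-0.1332) = 0.66727^(-7.508) = 20.847, so t = 80.847.
T = 100·t = 8085 K → 8100 K to the nearest 100 K.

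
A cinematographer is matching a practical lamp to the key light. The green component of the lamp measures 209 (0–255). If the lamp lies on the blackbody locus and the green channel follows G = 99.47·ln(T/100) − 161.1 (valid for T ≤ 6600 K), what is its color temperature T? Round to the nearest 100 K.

4100 K

ln t = (209 + 161.1) / 99.47 = 3.7207.
t = e^3.7207 = 41.294.
T = 100·t = 4129 K → 4100 K to the nearest 100 K.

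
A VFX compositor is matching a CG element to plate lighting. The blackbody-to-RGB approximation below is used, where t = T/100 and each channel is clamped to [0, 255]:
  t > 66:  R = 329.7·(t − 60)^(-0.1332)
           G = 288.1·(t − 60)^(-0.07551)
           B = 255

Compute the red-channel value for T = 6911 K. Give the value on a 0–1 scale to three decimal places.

0.963

t = 6911/100 = 69.11; the t > 66 branch applies.
R = 329.7·(69.11 − 60)^(-0.1332) = 329.7·9.11^(-0.1332) = 329.7·0.74506 = 245.647.
On a 0–1 scale: 245.647/255 = 0.9633 → 0.963.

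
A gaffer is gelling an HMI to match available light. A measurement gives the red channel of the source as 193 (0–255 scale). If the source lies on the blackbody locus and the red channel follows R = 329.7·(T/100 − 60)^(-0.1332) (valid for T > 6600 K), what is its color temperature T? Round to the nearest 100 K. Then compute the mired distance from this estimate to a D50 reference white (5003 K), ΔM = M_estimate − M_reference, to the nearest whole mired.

-114 mireds

(t − 60)^(-0.1332) = 193/329.7 = 0.58538.
t − 60 = 0.58538^(1/-0.1332) = 0.58538^(-7.508) = 55.713, so t = 115.713.
T = 100·t = 11571 K → 11600 K to the nearest 100 K.
M_estimate = 10⁶/11600 = 86.21; M_reference = 10⁶/5003 = 199.88.
ΔM = 86.21 − 199.88 = -113.67 → -114 mireds.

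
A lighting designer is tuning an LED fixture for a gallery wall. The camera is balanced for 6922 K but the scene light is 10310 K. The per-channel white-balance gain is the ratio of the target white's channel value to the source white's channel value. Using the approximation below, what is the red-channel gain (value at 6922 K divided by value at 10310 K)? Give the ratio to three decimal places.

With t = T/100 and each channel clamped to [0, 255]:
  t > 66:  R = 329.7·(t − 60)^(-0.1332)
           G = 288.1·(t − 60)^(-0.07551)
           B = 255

At 10310 K (t = 103.1):
  R = 329.7·(103.1 − 60)^(-0.1332) = 329.7·43.1^(-0.1332) = 329.7·0.60574 = 199.713.
At 6922 K (t = 69.22):
  R = 329.7·(69.22 − 60)^(-0.1332) = 329.7·9.22^(-0.1332) = 329.7·0.74387 = 245.254.
Gain = 245.254 / 199.713 = 1.2280 → 1.228.

1.228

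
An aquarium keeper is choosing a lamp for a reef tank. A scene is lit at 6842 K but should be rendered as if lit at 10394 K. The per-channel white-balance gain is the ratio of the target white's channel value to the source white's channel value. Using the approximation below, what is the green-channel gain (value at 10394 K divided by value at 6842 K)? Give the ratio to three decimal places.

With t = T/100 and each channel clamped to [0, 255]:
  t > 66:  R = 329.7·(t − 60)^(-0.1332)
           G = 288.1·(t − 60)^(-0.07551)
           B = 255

0.883

At 6842 K (t = 68.42):
  G = 288.1·(68.42 − 60)^(-0.07551) = 288.1·8.42^(-0.07551) = 288.1·0.85139 = 245.286.
At 10394 K (t = 103.94):
  G = 288.1·(103.94 − 60)^(-0.07551) = 288.1·43.94^(-0.07551) = 288.1·0.75153 = 216.516.
Gain = 216.516 / 245.286 = 0.8827 → 0.883.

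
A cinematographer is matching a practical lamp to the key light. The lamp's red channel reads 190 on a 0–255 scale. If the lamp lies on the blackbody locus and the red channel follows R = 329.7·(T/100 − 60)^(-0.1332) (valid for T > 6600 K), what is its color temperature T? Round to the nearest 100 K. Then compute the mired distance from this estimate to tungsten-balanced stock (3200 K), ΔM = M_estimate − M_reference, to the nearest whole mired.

(t − 60)^(-0.1332) = 190/329.7 = 0.57628.
t − 60 = 0.57628^(1/-0.1332) = 0.57628^(-7.508) = 62.667, so t = 122.667.
T = 100·t = 12267 K → 12300 K to the nearest 100 K.
M_estimate = 10⁶/12300 = 81.30; M_reference = 10⁶/3200 = 312.50.
ΔM = 81.30 − 312.50 = -231.20 → -231 mireds.

-231 mireds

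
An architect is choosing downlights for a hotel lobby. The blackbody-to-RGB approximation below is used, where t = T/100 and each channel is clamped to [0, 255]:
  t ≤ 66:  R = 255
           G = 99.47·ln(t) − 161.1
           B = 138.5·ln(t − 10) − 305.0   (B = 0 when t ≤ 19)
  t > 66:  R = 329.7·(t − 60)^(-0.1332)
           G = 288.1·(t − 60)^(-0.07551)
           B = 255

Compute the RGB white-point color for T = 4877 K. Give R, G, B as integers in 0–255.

t = 4877/100 = 48.77; the t ≤ 66 branch applies.
R = 255 by definition for t ≤ 66.
G = 99.47·ln 48.77 − 161.1 = 99.47·3.8871 − 161.1 = 225.551.
B = 138.5·ln(48.77 − 10) − 305.0 = 138.5·ln 38.77 − 305.0 = 138.5·3.6576 − 305.0 = 201.584.
Rounded: (255, 226, 202).

R=255, G=226, B=202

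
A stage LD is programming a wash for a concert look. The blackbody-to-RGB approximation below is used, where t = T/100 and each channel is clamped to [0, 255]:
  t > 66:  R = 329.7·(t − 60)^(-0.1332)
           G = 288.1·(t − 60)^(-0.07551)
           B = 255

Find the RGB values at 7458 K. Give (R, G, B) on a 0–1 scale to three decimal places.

t = 7458/100 = 74.58; the t > 66 branch applies.
R = 329.7·(74.58 − 60)^(-0.1332) = 329.7·14.58^(-0.1332) = 329.7·0.69982 = 230.731.
G = 288.1·(74.58 − 60)^(-0.07551) = 288.1·14.58^(-0.07551) = 288.1·0.81682 = 235.325.
B = 255 by definition for t > 66.
Dividing each by 255: (0.9048, 0.9228, 1.0000) → (0.905, 0.923, 1.000).

(0.905, 0.923, 1.000)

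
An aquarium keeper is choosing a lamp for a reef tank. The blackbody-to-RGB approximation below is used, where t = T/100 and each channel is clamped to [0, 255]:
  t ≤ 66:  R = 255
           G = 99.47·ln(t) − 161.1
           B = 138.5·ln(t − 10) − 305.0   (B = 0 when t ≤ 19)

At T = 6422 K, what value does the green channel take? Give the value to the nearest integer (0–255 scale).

253

t = 6422/100 = 64.22; the t ≤ 66 branch applies.
G = 99.47·ln 64.22 − 161.1 = 99.47·4.1623 − 161.1 = 252.925.
Rounded: 253.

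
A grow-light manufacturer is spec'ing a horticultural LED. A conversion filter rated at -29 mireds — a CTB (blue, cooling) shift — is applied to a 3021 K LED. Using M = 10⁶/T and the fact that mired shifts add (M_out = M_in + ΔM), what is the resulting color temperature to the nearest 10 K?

3310 K

M_in = 10⁶/3021 = 331.02 mireds.
M_out = 331.02 + (-29) = 302.02 mireds.
T_out = 10⁶/302.02 = 3311.1 K → 3310 K.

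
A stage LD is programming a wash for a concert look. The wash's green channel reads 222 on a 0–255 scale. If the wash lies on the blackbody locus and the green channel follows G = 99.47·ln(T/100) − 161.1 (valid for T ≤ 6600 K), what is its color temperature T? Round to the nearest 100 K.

4700 K

ln t = (222 + 161.1) / 99.47 = 3.8514.
t = e^3.8514 = 47.059.
T = 100·t = 4706 K → 4700 K to the nearest 100 K.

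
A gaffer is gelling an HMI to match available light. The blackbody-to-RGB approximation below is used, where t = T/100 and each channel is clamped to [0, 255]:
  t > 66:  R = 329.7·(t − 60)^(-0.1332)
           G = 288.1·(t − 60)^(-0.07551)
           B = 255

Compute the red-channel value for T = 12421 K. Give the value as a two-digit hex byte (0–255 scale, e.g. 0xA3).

t = 12421/100 = 124.21; the t > 66 branch applies.
R = 329.7·(124.21 − 60)^(-0.1332) = 329.7·64.21^(-0.1332) = 329.7·0.57442 = 189.385.
Rounded: 189; in hex, 0xBD.

0xBD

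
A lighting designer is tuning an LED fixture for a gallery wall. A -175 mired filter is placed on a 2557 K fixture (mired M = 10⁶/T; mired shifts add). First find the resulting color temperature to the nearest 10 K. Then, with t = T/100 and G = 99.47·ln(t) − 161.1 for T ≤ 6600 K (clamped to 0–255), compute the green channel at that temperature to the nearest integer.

M_in = 10⁶/2557 = 391.08; M_out = 391.08 + (-175) = 216.08.
T_out = 10⁶/216.08 = 4627.8 K → 4630 K; t = 46.3.
G = 99.47·ln 46.3 − 161.1 = 99.47·3.8351 − 161.1 = 220.382.
Rounded: 220.

220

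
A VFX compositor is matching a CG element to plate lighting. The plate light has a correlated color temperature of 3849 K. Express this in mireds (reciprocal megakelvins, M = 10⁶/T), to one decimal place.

259.8 mireds

M = 10⁶ / 3849 = 259.808 → 259.8 mireds.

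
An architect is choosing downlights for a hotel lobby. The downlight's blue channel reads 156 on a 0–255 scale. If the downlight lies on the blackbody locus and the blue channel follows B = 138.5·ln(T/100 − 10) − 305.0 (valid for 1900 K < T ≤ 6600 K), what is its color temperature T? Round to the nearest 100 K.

ln(t − 10) = (156 + 305.0) / 138.5 = 3.3285.
t − 10 = e^3.3285 = 27.897, so t = 37.897.
T = 100·t = 3790 K → 3800 K to the nearest 100 K.

3800 K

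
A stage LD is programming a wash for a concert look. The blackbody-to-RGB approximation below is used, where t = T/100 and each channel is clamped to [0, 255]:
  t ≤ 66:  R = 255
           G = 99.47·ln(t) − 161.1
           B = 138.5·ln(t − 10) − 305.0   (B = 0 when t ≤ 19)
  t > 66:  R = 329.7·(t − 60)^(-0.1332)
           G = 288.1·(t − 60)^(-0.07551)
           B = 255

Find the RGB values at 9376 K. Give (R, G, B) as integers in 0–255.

(206, 221, 255)

t = 9376/100 = 93.76; the t > 66 branch applies.
R = 329.7·(93.76 − 60)^(-0.1332) = 329.7·33.76^(-0.1332) = 329.7·0.62577 = 206.317.
G = 288.1·(93.76 − 60)^(-0.07551) = 288.1·33.76^(-0.07551) = 288.1·0.76664 = 220.868.
B = 255 by definition for t > 66.
Rounded: (206, 221, 255).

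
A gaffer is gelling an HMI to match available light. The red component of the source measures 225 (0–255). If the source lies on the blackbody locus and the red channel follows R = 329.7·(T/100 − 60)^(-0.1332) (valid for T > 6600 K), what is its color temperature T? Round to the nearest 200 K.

(t − 60)^(-0.1332) = 225/329.7 = 0.68244.
t − 60 = 0.68244^(1/-0.1332) = 0.68244^(-7.508) = 17.610, so t = 77.610.
T = 100·t = 7761 K → 7800 K to the nearest 200 K.

7800 K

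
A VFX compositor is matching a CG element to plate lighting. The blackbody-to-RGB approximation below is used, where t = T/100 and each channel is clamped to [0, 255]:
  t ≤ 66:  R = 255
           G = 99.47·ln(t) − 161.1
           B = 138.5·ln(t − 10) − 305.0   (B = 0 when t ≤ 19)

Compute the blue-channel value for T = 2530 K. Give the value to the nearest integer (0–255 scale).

t = 2530/100 = 25.3; the t ≤ 66 branch applies.
B = 138.5·ln(25.3 − 10) − 305.0 = 138.5·ln 15.3 − 305.0 = 138.5·2.7279 − 305.0 = 72.808.
Rounded: 73.

73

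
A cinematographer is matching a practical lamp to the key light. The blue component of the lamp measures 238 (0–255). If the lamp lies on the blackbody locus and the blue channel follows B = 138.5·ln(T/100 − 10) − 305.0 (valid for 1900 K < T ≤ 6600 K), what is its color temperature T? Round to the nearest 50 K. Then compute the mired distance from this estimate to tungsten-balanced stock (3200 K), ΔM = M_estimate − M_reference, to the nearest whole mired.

-147 mireds

ln(t − 10) = (238 + 305.0) / 138.5 = 3.9206.
t − 10 = e^3.9206 = 50.430, so t = 60.430.
T = 100·t = 6043 K → 6050 K to the nearest 50 K.
M_estimate = 10⁶/6050 = 165.29; M_reference = 10⁶/3200 = 312.50.
ΔM = 165.29 − 312.50 = -147.21 → -147 mireds.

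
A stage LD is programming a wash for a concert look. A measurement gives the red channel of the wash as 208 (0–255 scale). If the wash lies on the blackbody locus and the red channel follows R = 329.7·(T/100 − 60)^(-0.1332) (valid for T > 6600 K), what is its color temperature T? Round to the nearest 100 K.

9200 K

(t − 60)^(-0.1332) = 208/329.7 = 0.63088.
t − 60 = 0.63088^(1/-0.1332) = 0.63088^(-7.508) = 31.763, so t = 91.763.
T = 100·t = 9176 K → 9200 K to the nearest 100 K.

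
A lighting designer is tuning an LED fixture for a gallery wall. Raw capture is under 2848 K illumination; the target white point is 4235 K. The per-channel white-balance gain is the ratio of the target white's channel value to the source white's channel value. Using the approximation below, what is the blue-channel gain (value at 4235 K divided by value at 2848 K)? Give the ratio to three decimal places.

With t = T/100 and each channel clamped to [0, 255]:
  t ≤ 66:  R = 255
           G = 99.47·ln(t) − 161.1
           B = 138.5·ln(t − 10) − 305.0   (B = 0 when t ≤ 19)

At 2848 K (t = 28.48):
  B = 138.5·ln(28.48 − 10) − 305.0 = 138.5·ln 18.48 − 305.0 = 138.5·2.9167 − 305.0 = 98.961.
At 4235 K (t = 42.35):
  B = 138.5·ln(42.35 − 10) − 305.0 = 138.5·ln 32.35 − 305.0 = 138.5·3.4766 − 305.0 = 176.511.
Gain = 176.511 / 98.961 = 1.7836 → 1.784.

1.784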